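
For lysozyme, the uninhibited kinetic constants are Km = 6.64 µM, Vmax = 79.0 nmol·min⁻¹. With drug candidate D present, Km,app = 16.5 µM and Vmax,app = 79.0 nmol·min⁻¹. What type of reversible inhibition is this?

Km increases (6.64 → 16.5 µM) while Vmax is unchanged — the hallmark of competitive inhibition.

competitive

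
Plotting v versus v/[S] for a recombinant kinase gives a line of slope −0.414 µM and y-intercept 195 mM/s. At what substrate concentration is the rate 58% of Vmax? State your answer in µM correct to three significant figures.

The Eadie–Hofstee slope gives Km = 0.414 µM (slope = −Km).
v/Vmax = [S]/(Km+[S]) = 0.58 ⇒ [S] = Km·0.58/(1−0.58) = 0.414 × 1.381 = 0.572 µM.

0.572 µM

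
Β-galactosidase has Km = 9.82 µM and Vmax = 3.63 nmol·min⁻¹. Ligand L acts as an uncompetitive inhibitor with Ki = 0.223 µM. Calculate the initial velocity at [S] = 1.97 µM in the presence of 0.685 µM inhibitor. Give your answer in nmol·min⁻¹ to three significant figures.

α = 1 + [I]/Ki = 1 + 0.685/0.223 = 4.072.
For an uncompetitive inhibitor, both parameters are divided by α, giving Vmax/α and Km/α: Km,app = 2.41 µM, Vmax,app = 0.892 nmol·min⁻¹.
v = Vmax,app·[S]/(Km,app + [S]) = 0.892 × 1.97/(2.41 + 1.97) = 0.401 nmol·min⁻¹.

0.401 nmol·min⁻¹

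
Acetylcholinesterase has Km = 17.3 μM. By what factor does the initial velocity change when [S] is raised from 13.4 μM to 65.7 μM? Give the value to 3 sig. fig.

The fractional saturations are [S]/(Km+[S]) = 13.4/30.70 = 0.4365 and 65.7/83.00 = 0.7916.
v₂/v₁ is just their ratio: 0.7916/0.4365 = 1.81.

1.81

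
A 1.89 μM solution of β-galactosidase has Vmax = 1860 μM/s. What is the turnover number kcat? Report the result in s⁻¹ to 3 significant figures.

984 s⁻¹

kcat = Vmax/[E]total = 1860 μM/s / 1.89 μM = 984 s⁻¹.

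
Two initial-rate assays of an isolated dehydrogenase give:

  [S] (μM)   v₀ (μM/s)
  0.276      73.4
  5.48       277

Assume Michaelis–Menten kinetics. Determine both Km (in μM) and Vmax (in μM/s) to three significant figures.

Km = 0.945 μM; Vmax = 325 μM/s

From v = Vmax[S]/(Km+[S]), each point gives Vmax = v(Km+[S])/[S].
Equating: 73.4(Km+0.276)/0.276 = 277(Km+5.48)/5.48.
265.9·Km + 73.4 = 50.55·Km + 277, so (265.9 − 50.55)·Km = 277 − 73.4.
Km = 203.6/215.4 = 0.945 μM; then Vmax = 73.4(0.945+0.276)/0.276 = 325 μM/s.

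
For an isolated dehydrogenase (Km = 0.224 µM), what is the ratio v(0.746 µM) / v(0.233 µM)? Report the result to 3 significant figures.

1.51

The fractional saturations are [S]/(Km+[S]) = 0.233/0.4570 = 0.5098 and 0.746/0.9700 = 0.7691.
v₂/v₁ is just their ratio: 0.7691/0.5098 = 1.51.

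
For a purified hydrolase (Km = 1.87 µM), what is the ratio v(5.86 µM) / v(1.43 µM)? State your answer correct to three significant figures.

Since Vmax cancels, v₂/v₁ = [S]₂(Km+[S]₁) / [S]₁(Km+[S]₂).
= 5.86×(1.87+1.43) / (1.43×(1.87+5.86)) = 19.34/11.05 = 1.75.

1.75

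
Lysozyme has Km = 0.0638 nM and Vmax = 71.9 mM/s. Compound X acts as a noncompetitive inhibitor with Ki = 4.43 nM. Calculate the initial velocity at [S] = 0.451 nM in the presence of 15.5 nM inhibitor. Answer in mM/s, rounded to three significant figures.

With α = 1 + [I]/Ki = 1 + 15.5/4.43 = 4.499, the noncompetitive rate law is v = (Vmax/α)·[S] / (Km + [S]).
v = (71.9/4.499)×0.451 / (0.0638 + 0.451) = 7.208/0.5148 = 14.0 mM/s.

14.0 mM/s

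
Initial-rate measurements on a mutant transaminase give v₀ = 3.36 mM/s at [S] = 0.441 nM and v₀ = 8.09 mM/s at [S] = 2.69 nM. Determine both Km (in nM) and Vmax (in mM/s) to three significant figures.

In reciprocal form, 1/v = (Km/Vmax)·(1/[S]) + 1/Vmax. The two points give (1/[S], 1/v) = (2.268, 0.2976) and (0.3717, 0.1236).
Slope = (0.2976 − 0.1236)/(2.268 − 0.3717) = 0.09179; intercept = 0.2976 − 0.09179×2.268 = 0.08949.
Vmax = 1/intercept = 11.2 mM/s; Km = slope × Vmax = 0.09179 × 11.2 = 1.03 nM.

Km = 1.03 nM; Vmax = 11.2 mM/s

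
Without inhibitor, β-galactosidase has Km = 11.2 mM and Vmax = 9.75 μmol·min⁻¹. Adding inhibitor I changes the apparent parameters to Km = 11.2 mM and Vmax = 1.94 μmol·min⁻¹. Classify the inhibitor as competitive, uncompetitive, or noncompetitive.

Vmax decreases (9.75 → 1.94 μmol·min⁻¹) while Km is unchanged — pure noncompetitive inhibition.

noncompetitive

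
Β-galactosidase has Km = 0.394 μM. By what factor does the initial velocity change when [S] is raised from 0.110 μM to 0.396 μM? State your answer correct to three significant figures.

The fractional saturations are [S]/(Km+[S]) = 0.110/0.5040 = 0.2183 and 0.396/0.7900 = 0.5013.
v₂/v₁ is just their ratio: 0.5013/0.2183 = 2.30.

2.30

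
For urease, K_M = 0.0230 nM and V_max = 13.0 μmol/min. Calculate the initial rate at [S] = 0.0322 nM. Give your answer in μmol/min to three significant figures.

7.58 μmol/min

[S]/(Km+[S]) = 0.0322/0.05520 = 0.5833, the fractional saturation.
v = 0.5833 × Vmax = 0.5833 × 13.0 = 7.58 μmol/min.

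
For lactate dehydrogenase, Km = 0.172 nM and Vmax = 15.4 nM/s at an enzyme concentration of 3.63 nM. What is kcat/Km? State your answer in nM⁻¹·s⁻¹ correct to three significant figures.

24.7 nM⁻¹·s⁻¹

kcat = Vmax/[E]total = 15.4/3.63 = 4.24 s⁻¹.
kcat/Km = 4.24/0.172 = 24.7 nM⁻¹·s⁻¹.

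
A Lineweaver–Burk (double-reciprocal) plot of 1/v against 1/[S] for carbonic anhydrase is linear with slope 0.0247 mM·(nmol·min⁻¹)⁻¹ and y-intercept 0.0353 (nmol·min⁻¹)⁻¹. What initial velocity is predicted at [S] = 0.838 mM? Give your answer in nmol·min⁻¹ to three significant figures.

The y-intercept is 1/Vmax, so Vmax = 1/0.0353 = 28.3 nmol·min⁻¹.
The slope is Km/Vmax, so Km = 0.0247 × 28.3 = 0.700 mM.
Then v = 28.3 × 0.838/(0.700 + 0.838) = 15.4 nmol·min⁻¹.

15.4 nmol·min⁻¹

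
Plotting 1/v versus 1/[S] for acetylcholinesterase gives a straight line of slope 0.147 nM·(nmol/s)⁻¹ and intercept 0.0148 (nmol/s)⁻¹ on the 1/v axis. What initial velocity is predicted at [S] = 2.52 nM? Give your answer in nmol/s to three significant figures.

13.7 nmol/s

The y-intercept is 1/Vmax, so Vmax = 1/0.0148 = 67.6 nmol/s.
The slope is Km/Vmax, so Km = 0.147 × 67.6 = 9.93 nM.
Then v = 67.6 × 2.52/(9.93 + 2.52) = 13.7 nmol/s.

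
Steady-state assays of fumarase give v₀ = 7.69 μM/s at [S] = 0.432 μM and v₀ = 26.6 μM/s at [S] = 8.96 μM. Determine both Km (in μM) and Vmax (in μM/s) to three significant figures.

From v = Vmax[S]/(Km+[S]), each point gives Vmax = v(Km+[S])/[S].
Equating: 7.69(Km+0.432)/0.432 = 26.6(Km+8.96)/8.96.
17.80·Km + 7.69 = 2.969·Km + 26.6, so (17.80 − 2.969)·Km = 26.6 − 7.69.
Km = 18.91/14.83 = 1.27 μM; then Vmax = 7.69(1.27+0.432)/0.432 = 30.4 μM/s.

Km = 1.27 μM; Vmax = 30.4 μM/s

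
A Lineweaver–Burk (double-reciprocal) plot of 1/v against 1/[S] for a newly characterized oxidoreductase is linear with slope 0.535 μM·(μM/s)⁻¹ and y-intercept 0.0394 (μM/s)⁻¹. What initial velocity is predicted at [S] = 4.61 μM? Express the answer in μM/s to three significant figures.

The y-intercept is 1/Vmax, so Vmax = 1/0.0394 = 25.4 μM/s.
The slope is Km/Vmax, so Km = 0.535 × 25.4 = 13.6 μM.
Then v = 25.4 × 4.61/(13.6 + 4.61) = 6.43 μM/s.

6.43 μM/s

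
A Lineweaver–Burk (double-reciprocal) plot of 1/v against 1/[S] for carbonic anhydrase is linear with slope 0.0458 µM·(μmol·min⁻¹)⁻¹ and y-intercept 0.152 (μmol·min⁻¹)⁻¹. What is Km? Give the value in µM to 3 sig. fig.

y-intercept = 1/Vmax ⇒ Vmax = 6.58 μmol·min⁻¹; slope = Km/Vmax ⇒ Km = slope × Vmax.
Km = 0.0458 × 6.58 = 0.301 µM.

0.301 µM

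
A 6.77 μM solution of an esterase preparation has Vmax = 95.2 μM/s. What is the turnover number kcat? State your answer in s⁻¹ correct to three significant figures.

14.1 s⁻¹

kcat = Vmax/[E]total = 95.2 μM/s / 6.77 μM = 14.1 s⁻¹.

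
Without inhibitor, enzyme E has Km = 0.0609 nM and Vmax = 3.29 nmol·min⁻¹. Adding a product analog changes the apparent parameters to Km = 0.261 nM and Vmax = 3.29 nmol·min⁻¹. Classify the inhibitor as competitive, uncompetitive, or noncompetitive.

Km increases (0.0609 → 0.261 nM) while Vmax is unchanged — the hallmark of competitive inhibition.

competitive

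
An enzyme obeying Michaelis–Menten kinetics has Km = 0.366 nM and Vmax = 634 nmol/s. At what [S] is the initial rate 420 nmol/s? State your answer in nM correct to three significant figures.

The required fractional saturation is v/Vmax = 420/634 = 0.6625.
Then [S]/(Km+[S]) = 0.6625 ⇒ [S] = 0.366 × 0.6625/(1 − 0.6625) = 0.718 nM.

0.718 nM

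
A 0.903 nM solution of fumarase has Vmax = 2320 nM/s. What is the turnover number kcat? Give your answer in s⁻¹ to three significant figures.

2570 s⁻¹

kcat = Vmax/[E]total = 2320 nM/s / 0.903 nM = 2570 s⁻¹.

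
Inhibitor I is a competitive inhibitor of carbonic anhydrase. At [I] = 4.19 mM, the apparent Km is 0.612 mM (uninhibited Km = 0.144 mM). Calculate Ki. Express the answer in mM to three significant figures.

Competitive: Km,app = α·Km with α = 1 + [I]/Ki.
α = Km,app/Km = 0.612/0.144 = 4.250.
Since α = 1 + [I]/Ki, [I]/Ki = 4.250 − 1 = 3.250 and Ki = 4.19/3.250 = 1.29 mM.

1.29 mM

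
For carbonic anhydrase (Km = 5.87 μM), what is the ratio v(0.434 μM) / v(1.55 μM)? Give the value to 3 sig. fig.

0.330

Since Vmax cancels, v₂/v₁ = [S]₂(Km+[S]₁) / [S]₁(Km+[S]₂).
= 0.434×(5.87+1.55) / (1.55×(5.87+0.434)) = 3.220/9.771 = 0.330.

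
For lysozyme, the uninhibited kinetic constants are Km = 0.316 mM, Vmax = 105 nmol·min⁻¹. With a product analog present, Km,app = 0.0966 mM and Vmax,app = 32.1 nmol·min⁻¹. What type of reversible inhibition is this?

uncompetitive

Both Km and Vmax decrease by the same factor (~3.27-fold) — characteristic of uncompetitive inhibition.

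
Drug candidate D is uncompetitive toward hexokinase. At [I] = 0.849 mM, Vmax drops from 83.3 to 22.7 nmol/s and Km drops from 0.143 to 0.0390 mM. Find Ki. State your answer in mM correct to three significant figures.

Uncompetitive: Vmax,app = Vmax/α (and Km,app = Km/α) with α = 1 + [I]/Ki.
α = Vmax/Vmax,app = 83.3/22.7 = 3.670.
Ki = [I]/(α − 1) = 0.849/2.670 = 0.318 mM.

0.318 mM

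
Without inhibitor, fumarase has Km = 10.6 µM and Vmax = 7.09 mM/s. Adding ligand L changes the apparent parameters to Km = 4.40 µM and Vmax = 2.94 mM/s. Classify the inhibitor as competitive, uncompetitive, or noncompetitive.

uncompetitive

Both Km and Vmax decrease by the same factor (~2.41-fold) — characteristic of uncompetitive inhibition.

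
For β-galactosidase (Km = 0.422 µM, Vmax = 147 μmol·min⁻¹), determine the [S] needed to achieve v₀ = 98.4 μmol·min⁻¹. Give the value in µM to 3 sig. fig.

Rearranging v = Vmax[S]/(Km+[S]) gives [S] = Km·v/(Vmax − v).
[S] = 0.422 × 98.4 / (147 − 98.4) = 41.52/48.60 = 0.854 µM.

0.854 µM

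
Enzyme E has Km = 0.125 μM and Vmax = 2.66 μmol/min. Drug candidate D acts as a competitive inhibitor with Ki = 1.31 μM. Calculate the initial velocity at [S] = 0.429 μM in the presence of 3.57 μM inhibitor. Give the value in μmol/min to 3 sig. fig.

1.28 μmol/min

With α = 1 + [I]/Ki = 1 + 3.57/1.31 = 3.725, the competitive rate law is v = Vmax[S] / (αKm + [S]).
v = 2.66×0.429 / (3.725×0.125 + 0.429) = 1.141/0.8946 = 1.28 μmol/min.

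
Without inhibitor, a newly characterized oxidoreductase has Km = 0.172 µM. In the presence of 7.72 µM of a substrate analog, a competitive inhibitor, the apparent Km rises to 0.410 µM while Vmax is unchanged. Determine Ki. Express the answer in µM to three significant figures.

5.58 µM

Competitive: Km,app = α·Km with α = 1 + [I]/Ki.
α = Km,app/Km = 0.410/0.172 = 2.384.
Ki = [I]/(α − 1) = 7.72/1.384 = 5.58 µM.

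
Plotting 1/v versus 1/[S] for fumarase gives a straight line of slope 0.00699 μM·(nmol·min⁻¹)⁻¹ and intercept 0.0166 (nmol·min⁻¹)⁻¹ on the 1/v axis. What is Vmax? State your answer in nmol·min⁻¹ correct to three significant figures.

The y-intercept of a Lineweaver–Burk plot equals 1/Vmax, so Vmax = 1/0.0166 = 60.2 nmol·min⁻¹.

60.2 nmol·min⁻¹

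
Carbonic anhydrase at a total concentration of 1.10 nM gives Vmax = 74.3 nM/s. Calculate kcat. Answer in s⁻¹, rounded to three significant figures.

67.5 s⁻¹

kcat = Vmax/[E]total = 74.3 nM/s / 1.10 nM = 67.5 s⁻¹.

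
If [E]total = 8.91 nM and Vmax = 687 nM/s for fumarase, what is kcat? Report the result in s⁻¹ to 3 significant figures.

77.1 s⁻¹

kcat = Vmax/[E]total = 687 nM/s / 8.91 nM = 77.1 s⁻¹.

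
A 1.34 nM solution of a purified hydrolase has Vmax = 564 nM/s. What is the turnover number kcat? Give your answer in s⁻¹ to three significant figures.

kcat = Vmax/[E]total = 564 nM/s / 1.34 nM = 421 s⁻¹.

421 s⁻¹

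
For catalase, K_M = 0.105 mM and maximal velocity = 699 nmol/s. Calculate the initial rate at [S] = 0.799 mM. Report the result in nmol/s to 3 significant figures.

v = Vmax·[S]/(Km + [S]) = 699 × 0.799 / (0.105 + 0.799)
  = 558.5 / 0.9040 = 618 nmol/s.

618 nmol/s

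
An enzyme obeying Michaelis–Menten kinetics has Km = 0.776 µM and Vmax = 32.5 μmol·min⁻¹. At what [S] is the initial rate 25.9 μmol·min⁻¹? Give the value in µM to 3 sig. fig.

The required fractional saturation is v/Vmax = 25.9/32.5 = 0.7969.
Then [S]/(Km+[S]) = 0.7969 ⇒ [S] = 0.776 × 0.7969/(1 − 0.7969) = 3.05 µM.

3.05 µM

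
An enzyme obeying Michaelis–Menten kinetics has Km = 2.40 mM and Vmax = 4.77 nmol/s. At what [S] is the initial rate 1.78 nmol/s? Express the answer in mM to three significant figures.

1.43 mM

The required fractional saturation is v/Vmax = 1.78/4.77 = 0.3732.
Then [S]/(Km+[S]) = 0.3732 ⇒ [S] = 2.40 × 0.3732/(1 − 0.3732) = 1.43 mM.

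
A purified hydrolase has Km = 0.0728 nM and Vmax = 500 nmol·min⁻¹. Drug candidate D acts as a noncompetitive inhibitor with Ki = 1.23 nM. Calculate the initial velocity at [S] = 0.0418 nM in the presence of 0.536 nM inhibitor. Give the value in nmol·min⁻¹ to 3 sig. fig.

127 nmol·min⁻¹

With α = 1 + [I]/Ki = 1 + 0.536/1.23 = 1.436, the noncompetitive rate law is v = (Vmax/α)·[S] / (Km + [S]).
v = (500/1.436)×0.0418 / (0.0728 + 0.0418) = 14.56/0.1146 = 127 nmol·min⁻¹.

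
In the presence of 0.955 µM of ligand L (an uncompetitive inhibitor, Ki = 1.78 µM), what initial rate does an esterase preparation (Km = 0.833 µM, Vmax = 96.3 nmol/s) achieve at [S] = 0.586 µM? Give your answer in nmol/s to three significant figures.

With α = 1 + [I]/Ki = 1 + 0.955/1.78 = 1.537, the uncompetitive rate law is v = (Vmax/α)·[S] / (Km/α + [S]).
v = (96.3/1.537)×0.586 / (0.833/1.537 + 0.586) = 36.73/1.128 = 32.6 nmol/s.

32.6 nmol/s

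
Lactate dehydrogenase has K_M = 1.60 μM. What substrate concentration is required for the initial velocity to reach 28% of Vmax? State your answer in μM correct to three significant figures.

0.622 μM

v/Vmax = [S]/(Km+[S]) = 0.28, so [S] = Km·0.28/(1 − 0.28) = 1.60 × 0.3889.
[S] = 0.622 μM.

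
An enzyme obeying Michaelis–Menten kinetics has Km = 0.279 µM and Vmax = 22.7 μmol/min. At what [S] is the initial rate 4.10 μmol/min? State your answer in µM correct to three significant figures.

Rearranging v = Vmax[S]/(Km+[S]) gives [S] = Km·v/(Vmax − v).
[S] = 0.279 × 4.10 / (22.7 − 4.10) = 1.144/18.60 = 0.0615 µM.

0.0615 µM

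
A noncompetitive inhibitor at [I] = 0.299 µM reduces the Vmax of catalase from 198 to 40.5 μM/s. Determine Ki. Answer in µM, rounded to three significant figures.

Noncompetitive: Vmax,app = Vmax/α with α = 1 + [I]/Ki.
α = Vmax/Vmax,app = 198/40.5 = 4.889.
Since α = 1 + [I]/Ki, [I]/Ki = 4.889 − 1 = 3.889 and Ki = 0.299/3.889 = 0.0769 µM.

0.0769 µM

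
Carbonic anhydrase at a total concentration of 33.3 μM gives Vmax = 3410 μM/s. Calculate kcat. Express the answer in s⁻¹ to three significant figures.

102 s⁻¹

kcat = Vmax/[E]total = 3410 μM/s / 33.3 μM = 102 s⁻¹.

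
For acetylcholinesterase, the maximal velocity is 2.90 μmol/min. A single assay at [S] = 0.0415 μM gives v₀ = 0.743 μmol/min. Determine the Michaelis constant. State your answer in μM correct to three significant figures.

0.120 μM

From v = Vmax[S]/(Km+[S]), Km = [S](Vmax − v)/v.
Km = 0.0415 × (2.90 − 0.743) / 0.743 = 0.08952/0.743 = 0.120 μM.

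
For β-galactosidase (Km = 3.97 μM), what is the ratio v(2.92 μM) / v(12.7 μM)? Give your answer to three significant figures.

0.556

The fractional saturations are [S]/(Km+[S]) = 12.7/16.67 = 0.7618 and 2.92/6.890 = 0.4238.
v₂/v₁ is just their ratio: 0.4238/0.7618 = 0.556.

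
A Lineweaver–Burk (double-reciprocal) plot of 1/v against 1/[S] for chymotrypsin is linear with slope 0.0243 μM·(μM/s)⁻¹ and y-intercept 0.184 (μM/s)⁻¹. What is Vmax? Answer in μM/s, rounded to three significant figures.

The y-intercept of a Lineweaver–Burk plot equals 1/Vmax, so Vmax = 1/0.184 = 5.43 μM/s.

5.43 μM/s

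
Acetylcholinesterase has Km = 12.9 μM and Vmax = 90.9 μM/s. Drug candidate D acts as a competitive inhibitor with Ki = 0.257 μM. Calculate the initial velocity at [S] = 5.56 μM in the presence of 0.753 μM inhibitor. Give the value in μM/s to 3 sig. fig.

8.98 μM/s

With α = 1 + [I]/Ki = 1 + 0.753/0.257 = 3.930, the competitive rate law is v = Vmax[S] / (αKm + [S]).
v = 90.9×5.56 / (3.930×12.9 + 5.56) = 505.4/56.26 = 8.98 μM/s.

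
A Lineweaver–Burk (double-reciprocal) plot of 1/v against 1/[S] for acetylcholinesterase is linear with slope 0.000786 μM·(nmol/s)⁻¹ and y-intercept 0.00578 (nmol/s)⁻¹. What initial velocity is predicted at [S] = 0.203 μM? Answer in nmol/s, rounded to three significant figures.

104 nmol/s

The y-intercept is 1/Vmax, so Vmax = 1/0.00578 = 173 nmol/s.
The slope is Km/Vmax, so Km = 0.000786 × 173 = 0.136 μM.
Then v = 173 × 0.203/(0.136 + 0.203) = 104 nmol/s.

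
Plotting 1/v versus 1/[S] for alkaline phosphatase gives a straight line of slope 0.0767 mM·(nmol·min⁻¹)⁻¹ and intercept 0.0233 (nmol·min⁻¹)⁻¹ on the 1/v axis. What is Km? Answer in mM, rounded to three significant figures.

y-intercept = 1/Vmax ⇒ Vmax = 42.9 nmol·min⁻¹; slope = Km/Vmax ⇒ Km = slope × Vmax.
Km = 0.0767 × 42.9 = 3.29 mM.

3.29 mM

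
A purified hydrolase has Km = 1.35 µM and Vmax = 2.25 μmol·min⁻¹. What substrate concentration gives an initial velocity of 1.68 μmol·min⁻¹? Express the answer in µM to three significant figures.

The required fractional saturation is v/Vmax = 1.68/2.25 = 0.7467.
Then [S]/(Km+[S]) = 0.7467 ⇒ [S] = 1.35 × 0.7467/(1 − 0.7467) = 3.98 µM.

3.98 µM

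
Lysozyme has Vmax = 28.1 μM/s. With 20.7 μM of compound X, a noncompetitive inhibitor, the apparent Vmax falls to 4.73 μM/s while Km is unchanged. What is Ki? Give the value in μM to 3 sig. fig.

4.19 μM

Noncompetitive: Vmax,app = Vmax/α with α = 1 + [I]/Ki.
α = Vmax/Vmax,app = 28.1/4.73 = 5.941.
Since α = 1 + [I]/Ki, [I]/Ki = 5.941 − 1 = 4.941 and Ki = 20.7/4.941 = 4.19 μM.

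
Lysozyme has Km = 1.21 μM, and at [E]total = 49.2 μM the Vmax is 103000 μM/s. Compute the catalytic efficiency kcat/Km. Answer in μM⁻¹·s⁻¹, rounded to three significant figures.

kcat = Vmax/[E]total = 103000/49.2 = 2090 s⁻¹.
kcat/Km = 2090/1.21 = 1730 μM⁻¹·s⁻¹.

1730 μM⁻¹·s⁻¹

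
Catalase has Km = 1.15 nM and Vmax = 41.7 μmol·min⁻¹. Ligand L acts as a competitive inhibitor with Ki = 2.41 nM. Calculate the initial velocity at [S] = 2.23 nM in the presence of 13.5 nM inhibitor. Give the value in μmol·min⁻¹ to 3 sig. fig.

9.47 μmol·min⁻¹

With α = 1 + [I]/Ki = 1 + 13.5/2.41 = 6.602, the competitive rate law is v = Vmax[S] / (αKm + [S]).
v = 41.7×2.23 / (6.602×1.15 + 2.23) = 92.99/9.822 = 9.47 μmol·min⁻¹.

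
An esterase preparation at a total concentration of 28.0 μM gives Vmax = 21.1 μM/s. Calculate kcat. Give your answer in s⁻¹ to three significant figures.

kcat = Vmax/[E]total = 21.1 μM/s / 28.0 μM = 0.754 s⁻¹.

0.754 s⁻¹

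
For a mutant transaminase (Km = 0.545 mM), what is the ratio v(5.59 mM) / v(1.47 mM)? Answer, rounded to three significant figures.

The fractional saturations are [S]/(Km+[S]) = 1.47/2.015 = 0.7295 and 5.59/6.135 = 0.9112.
v₂/v₁ is just their ratio: 0.9112/0.7295 = 1.25.

1.25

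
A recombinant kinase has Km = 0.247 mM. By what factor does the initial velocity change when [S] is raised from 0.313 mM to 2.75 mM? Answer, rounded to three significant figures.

The fractional saturations are [S]/(Km+[S]) = 0.313/0.5600 = 0.5589 and 2.75/2.997 = 0.9176.
v₂/v₁ is just their ratio: 0.9176/0.5589 = 1.64.

1.64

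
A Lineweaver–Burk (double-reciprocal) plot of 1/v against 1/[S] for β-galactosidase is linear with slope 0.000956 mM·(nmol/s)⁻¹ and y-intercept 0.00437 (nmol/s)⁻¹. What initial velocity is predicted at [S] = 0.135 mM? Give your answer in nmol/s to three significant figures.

The y-intercept is 1/Vmax, so Vmax = 1/0.00437 = 229 nmol/s.
The slope is Km/Vmax, so Km = 0.000956 × 229 = 0.219 mM.
Then v = 229 × 0.135/(0.219 + 0.135) = 87.3 nmol/s.

87.3 nmol/s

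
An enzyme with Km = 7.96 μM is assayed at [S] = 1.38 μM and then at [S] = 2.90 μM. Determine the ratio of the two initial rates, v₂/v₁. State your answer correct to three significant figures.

1.81

The fractional saturations are [S]/(Km+[S]) = 1.38/9.340 = 0.1478 and 2.90/10.86 = 0.2670.
v₂/v₁ is just their ratio: 0.2670/0.1478 = 1.81.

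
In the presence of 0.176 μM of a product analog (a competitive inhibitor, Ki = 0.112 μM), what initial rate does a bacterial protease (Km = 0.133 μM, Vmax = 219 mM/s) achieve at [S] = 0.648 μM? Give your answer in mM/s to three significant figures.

With α = 1 + [I]/Ki = 1 + 0.176/0.112 = 2.571, the competitive rate law is v = Vmax[S] / (αKm + [S]).
v = 219×0.648 / (2.571×0.133 + 0.648) = 141.9/0.9900 = 143 mM/s.

143 mM/s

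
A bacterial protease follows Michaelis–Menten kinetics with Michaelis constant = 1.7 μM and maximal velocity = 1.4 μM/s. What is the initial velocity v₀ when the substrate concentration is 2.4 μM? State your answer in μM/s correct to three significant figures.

0.820 μM/s

v = Vmax·[S]/(Km + [S]) = 1.4 × 2.4 / (1.7 + 2.4)
  = 3.360 / 4.100 = 0.820 μM/s.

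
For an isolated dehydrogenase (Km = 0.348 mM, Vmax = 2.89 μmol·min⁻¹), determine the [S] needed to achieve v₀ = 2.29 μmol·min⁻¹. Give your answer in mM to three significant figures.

The required fractional saturation is v/Vmax = 2.29/2.89 = 0.7924.
Then [S]/(Km+[S]) = 0.7924 ⇒ [S] = 0.348 × 0.7924/(1 − 0.7924) = 1.33 mM.

1.33 mM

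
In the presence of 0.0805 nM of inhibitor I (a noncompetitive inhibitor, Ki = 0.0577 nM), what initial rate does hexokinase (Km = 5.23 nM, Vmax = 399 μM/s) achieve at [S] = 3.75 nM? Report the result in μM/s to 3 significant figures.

69.6 μM/s

With α = 1 + [I]/Ki = 1 + 0.0805/0.0577 = 2.395, the noncompetitive rate law is v = (Vmax/α)·[S] / (Km + [S]).
v = (399/2.395)×3.75 / (5.23 + 3.75) = 624.7/8.980 = 69.6 μM/s.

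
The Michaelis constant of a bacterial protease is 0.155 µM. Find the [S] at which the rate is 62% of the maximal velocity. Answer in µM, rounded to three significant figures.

v/Vmax = [S]/(Km+[S]) = 0.62, so [S] = Km·0.62/(1 − 0.62) = 0.155 × 1.632.
[S] = 0.253 µM.

0.253 µM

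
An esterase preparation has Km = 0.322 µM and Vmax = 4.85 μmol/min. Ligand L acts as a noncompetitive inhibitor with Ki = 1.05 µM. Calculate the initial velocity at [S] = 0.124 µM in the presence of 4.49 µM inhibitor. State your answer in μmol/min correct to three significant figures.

With α = 1 + [I]/Ki = 1 + 4.49/1.05 = 5.276, the noncompetitive rate law is v = (Vmax/α)·[S] / (Km + [S]).
v = (4.85/5.276)×0.124 / (0.322 + 0.124) = 0.1140/0.4460 = 0.256 μmol/min.

0.256 μmol/min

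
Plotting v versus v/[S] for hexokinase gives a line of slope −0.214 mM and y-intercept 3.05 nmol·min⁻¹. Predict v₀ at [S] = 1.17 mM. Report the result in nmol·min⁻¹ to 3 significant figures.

In the Eadie–Hofstee form v = Vmax − Km·(v/[S]), the slope is −Km and the intercept is Vmax, so Km = 0.214 mM and Vmax = 3.05 nmol·min⁻¹.
v = 3.05 × 1.17/(0.214 + 1.17) = 2.58 nmol·min⁻¹.

2.58 nmol·min⁻¹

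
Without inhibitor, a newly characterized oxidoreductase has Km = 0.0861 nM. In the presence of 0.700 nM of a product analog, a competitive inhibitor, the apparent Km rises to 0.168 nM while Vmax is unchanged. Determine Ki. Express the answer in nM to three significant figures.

Competitive: Km,app = α·Km with α = 1 + [I]/Ki.
α = Km,app/Km = 0.168/0.0861 = 1.951.
Ki = [I]/(α − 1) = 0.700/0.9512 = 0.736 nM.

0.736 nM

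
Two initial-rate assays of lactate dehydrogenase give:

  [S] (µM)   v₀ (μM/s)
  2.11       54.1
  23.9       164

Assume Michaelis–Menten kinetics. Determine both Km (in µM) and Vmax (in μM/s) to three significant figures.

In reciprocal form, 1/v = (Km/Vmax)·(1/[S]) + 1/Vmax. The two points give (1/[S], 1/v) = (0.4739, 0.01848) and (0.04184, 0.006098).
Slope = (0.01848 − 0.006098)/(0.4739 − 0.04184) = 0.02867; intercept = 0.01848 − 0.02867×0.4739 = 0.004898.
Vmax = 1/intercept = 204 μM/s; Km = slope × Vmax = 0.02867 × 204 = 5.85 µM.

Km = 5.85 µM; Vmax = 204 μM/s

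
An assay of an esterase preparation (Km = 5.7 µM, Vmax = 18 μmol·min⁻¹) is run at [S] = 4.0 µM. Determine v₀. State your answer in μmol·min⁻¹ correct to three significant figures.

v = Vmax·[S]/(Km + [S]) = 18 × 4.0 / (5.7 + 4.0)
  = 72.00 / 9.700 = 7.42 μmol·min⁻¹.

7.42 μmol·min⁻¹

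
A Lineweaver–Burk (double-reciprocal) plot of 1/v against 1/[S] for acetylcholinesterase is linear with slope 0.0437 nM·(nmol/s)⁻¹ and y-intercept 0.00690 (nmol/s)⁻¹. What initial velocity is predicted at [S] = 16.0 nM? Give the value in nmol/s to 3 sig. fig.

The y-intercept is 1/Vmax, so Vmax = 1/0.00690 = 145 nmol/s.
The slope is Km/Vmax, so Km = 0.0437 × 145 = 6.33 nM.
Then v = 145 × 16.0/(6.33 + 16.0) = 104 nmol/s.

104 nmol/s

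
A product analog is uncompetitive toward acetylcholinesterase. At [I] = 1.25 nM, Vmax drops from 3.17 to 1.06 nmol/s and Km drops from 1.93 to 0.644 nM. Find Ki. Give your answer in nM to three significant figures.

0.628 nM

Uncompetitive: Vmax,app = Vmax/α (and Km,app = Km/α) with α = 1 + [I]/Ki.
α = Vmax/Vmax,app = 3.17/1.06 = 2.991.
Since α = 1 + [I]/Ki, [I]/Ki = 2.991 − 1 = 1.991 and Ki = 1.25/1.991 = 0.628 nM.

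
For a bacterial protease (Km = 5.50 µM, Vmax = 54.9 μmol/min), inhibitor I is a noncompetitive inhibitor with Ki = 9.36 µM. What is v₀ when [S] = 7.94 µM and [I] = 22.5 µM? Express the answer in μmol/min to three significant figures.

With α = 1 + [I]/Ki = 1 + 22.5/9.36 = 3.404, the noncompetitive rate law is v = (Vmax/α)·[S] / (Km + [S]).
v = (54.9/3.404)×7.94 / (5.50 + 7.94) = 128.1/13.44 = 9.53 μmol/min.

9.53 μmol/min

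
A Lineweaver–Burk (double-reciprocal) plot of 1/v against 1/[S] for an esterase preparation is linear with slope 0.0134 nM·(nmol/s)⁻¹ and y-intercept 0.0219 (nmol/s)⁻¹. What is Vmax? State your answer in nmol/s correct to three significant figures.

45.7 nmol/s

The y-intercept of a Lineweaver–Burk plot equals 1/Vmax, so Vmax = 1/0.0219 = 45.7 nmol/s.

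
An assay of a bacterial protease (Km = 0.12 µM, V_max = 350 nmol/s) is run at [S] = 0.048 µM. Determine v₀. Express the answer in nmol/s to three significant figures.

100 nmol/s

v = Vmax·[S]/(Km + [S]) = 350 × 0.048 / (0.12 + 0.048)
  = 16.80 / 0.1680 = 100 nmol/s.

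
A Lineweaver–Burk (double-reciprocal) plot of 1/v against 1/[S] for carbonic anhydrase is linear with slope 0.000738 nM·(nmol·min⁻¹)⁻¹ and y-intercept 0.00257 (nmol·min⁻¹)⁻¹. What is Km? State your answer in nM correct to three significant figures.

y-intercept = 1/Vmax ⇒ Vmax = 389 nmol·min⁻¹; slope = Km/Vmax ⇒ Km = slope × Vmax.
Km = 0.000738 × 389 = 0.287 nM.

0.287 nM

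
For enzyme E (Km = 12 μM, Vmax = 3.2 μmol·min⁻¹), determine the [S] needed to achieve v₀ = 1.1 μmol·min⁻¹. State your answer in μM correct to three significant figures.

6.29 μM

The required fractional saturation is v/Vmax = 1.1/3.2 = 0.3438.
Then [S]/(Km+[S]) = 0.3438 ⇒ [S] = 12 × 0.3438/(1 − 0.3438) = 6.29 μM.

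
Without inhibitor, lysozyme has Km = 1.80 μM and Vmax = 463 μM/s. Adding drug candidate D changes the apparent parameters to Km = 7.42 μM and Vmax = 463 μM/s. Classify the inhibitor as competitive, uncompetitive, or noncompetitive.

competitive

Km increases (1.80 → 7.42 μM) while Vmax is unchanged — the hallmark of competitive inhibition.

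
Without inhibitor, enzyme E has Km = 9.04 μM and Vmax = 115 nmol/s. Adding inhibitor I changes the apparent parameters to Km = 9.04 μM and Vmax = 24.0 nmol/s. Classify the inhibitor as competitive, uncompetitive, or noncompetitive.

Vmax decreases (115 → 24.0 nmol/s) while Km is unchanged — pure noncompetitive inhibition.

noncompetitive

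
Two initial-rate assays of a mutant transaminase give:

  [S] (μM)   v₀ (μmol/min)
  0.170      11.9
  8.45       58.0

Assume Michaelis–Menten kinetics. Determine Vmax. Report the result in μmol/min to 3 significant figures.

63.0 μmol/min

From v = Vmax[S]/(Km+[S]), each point gives Vmax = v(Km+[S])/[S].
Equating: 11.9(Km+0.170)/0.170 = 58.0(Km+8.45)/8.45.
70.00·Km + 11.9 = 6.864·Km + 58.0, so (70.00 − 6.864)·Km = 58.0 − 11.9.
Km = 46.10/63.14 = 0.730 μM; then Vmax = 11.9(0.730+0.170)/0.170 = 63.0 μmol/min.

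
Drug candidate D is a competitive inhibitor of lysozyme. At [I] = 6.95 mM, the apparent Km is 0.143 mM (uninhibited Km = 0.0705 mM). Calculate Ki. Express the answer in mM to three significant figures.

6.76 mM

Competitive: Km,app = α·Km with α = 1 + [I]/Ki.
α = Km,app/Km = 0.143/0.0705 = 2.028.
Since α = 1 + [I]/Ki, [I]/Ki = 2.028 − 1 = 1.028 and Ki = 6.95/1.028 = 6.76 mM.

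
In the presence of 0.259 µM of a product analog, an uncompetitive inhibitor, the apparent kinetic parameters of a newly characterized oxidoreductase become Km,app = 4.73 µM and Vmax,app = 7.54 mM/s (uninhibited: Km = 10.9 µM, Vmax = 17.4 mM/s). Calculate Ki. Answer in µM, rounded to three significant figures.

0.198 µM

Uncompetitive: Vmax,app = Vmax/α (and Km,app = Km/α) with α = 1 + [I]/Ki.
α = Vmax/Vmax,app = 17.4/7.54 = 2.308.
Ki = [I]/(α − 1) = 0.259/1.308 = 0.198 µM.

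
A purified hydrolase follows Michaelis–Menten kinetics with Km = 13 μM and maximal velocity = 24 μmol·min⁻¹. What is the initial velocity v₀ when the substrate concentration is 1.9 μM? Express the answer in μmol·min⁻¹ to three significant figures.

v = Vmax·[S]/(Km + [S]) = 24 × 1.9 / (13 + 1.9)
  = 45.60 / 14.90 = 3.06 μmol·min⁻¹.

3.06 μmol·min⁻¹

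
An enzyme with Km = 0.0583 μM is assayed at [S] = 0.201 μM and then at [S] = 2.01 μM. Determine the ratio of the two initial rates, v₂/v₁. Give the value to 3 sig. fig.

Since Vmax cancels, v₂/v₁ = [S]₂(Km+[S]₁) / [S]₁(Km+[S]₂).
= 2.01×(0.0583+0.201) / (0.201×(0.0583+2.01)) = 0.5212/0.4157 = 1.25.

1.25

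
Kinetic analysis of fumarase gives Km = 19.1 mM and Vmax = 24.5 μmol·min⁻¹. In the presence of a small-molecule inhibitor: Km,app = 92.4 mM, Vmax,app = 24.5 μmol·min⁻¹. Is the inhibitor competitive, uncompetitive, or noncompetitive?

Km increases (19.1 → 92.4 mM) while Vmax is unchanged — the hallmark of competitive inhibition.

competitive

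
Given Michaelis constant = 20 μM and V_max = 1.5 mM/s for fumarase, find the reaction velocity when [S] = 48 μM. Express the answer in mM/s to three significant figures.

[S]/(Km+[S]) = 48/68.00 = 0.7059, the fractional saturation.
v = 0.7059 × Vmax = 0.7059 × 1.5 = 1.06 mM/s.

1.06 mM/s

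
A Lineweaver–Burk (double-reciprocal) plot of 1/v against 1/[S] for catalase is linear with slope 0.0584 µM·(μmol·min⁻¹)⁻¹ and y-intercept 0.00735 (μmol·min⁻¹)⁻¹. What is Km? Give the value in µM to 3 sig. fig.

y-intercept = 1/Vmax ⇒ Vmax = 136 μmol·min⁻¹; slope = Km/Vmax ⇒ Km = slope × Vmax.
Km = 0.0584 × 136 = 7.95 µM.

7.95 µM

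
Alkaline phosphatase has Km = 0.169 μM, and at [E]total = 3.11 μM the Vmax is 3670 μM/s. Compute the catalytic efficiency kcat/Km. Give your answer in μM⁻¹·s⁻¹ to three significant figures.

kcat = Vmax/[E]total = 3670/3.11 = 1180 s⁻¹.
kcat/Km = 1180/0.169 = 6980 μM⁻¹·s⁻¹.

6980 μM⁻¹·s⁻¹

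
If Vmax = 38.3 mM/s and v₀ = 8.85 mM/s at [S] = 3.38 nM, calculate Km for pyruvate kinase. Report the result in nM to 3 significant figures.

11.2 nM

v/Vmax = 8.85/38.3 = 0.2311 = [S]/(Km+[S]).
So Km + [S] = [S]/0.2311 = 14.63 nM, giving Km = 14.63 − 3.38 = 11.2 nM.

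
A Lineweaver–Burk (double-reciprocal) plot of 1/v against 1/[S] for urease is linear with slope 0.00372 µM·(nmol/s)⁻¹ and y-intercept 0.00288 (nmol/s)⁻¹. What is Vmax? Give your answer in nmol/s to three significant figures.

The y-intercept of a Lineweaver–Burk plot equals 1/Vmax, so Vmax = 1/0.00288 = 347 nmol/s.

347 nmol/s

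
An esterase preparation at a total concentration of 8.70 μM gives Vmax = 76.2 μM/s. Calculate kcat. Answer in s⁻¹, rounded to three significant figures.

kcat = Vmax/[E]total = 76.2 μM/s / 8.70 μM = 8.76 s⁻¹.

8.76 s⁻¹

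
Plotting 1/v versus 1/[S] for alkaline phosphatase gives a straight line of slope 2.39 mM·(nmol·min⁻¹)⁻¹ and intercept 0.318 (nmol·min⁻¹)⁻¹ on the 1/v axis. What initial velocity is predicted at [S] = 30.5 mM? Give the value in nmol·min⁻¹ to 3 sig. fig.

2.52 nmol·min⁻¹

The y-intercept is 1/Vmax, so Vmax = 1/0.318 = 3.14 nmol·min⁻¹.
The slope is Km/Vmax, so Km = 2.39 × 3.14 = 7.52 mM.
Then v = 3.14 × 30.5/(7.52 + 30.5) = 2.52 nmol·min⁻¹.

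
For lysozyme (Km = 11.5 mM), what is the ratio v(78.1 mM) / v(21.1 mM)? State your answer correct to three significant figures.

1.35

The fractional saturations are [S]/(Km+[S]) = 21.1/32.60 = 0.6472 and 78.1/89.60 = 0.8717.
v₂/v₁ is just their ratio: 0.8717/0.6472 = 1.35.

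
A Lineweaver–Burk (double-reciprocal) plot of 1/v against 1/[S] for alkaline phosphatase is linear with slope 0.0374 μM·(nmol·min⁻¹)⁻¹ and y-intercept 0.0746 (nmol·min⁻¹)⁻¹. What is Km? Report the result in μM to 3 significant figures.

y-intercept = 1/Vmax ⇒ Vmax = 13.4 nmol·min⁻¹; slope = Km/Vmax ⇒ Km = slope × Vmax.
Km = 0.0374 × 13.4 = 0.501 μM.

0.501 μM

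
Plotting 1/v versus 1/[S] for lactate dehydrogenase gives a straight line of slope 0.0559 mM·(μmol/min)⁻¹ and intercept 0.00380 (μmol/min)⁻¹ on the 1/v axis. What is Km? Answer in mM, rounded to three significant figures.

y-intercept = 1/Vmax ⇒ Vmax = 263 μmol/min; slope = Km/Vmax ⇒ Km = slope × Vmax.
Km = 0.0559 × 263 = 14.7 mM.

14.7 mM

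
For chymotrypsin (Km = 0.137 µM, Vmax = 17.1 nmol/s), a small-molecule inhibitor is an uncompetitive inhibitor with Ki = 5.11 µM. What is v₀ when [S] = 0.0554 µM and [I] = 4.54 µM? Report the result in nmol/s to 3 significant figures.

3.92 nmol/s

With α = 1 + [I]/Ki = 1 + 4.54/5.11 = 1.888, the uncompetitive rate law is v = (Vmax/α)·[S] / (Km/α + [S]).
v = (17.1/1.888)×0.0554 / (0.137/1.888 + 0.0554) = 0.5016/0.1279 = 3.92 nmol/s.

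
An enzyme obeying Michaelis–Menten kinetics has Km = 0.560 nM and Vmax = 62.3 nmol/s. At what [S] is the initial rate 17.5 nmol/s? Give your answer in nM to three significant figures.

0.219 nM

The required fractional saturation is v/Vmax = 17.5/62.3 = 0.2809.
Then [S]/(Km+[S]) = 0.2809 ⇒ [S] = 0.560 × 0.2809/(1 − 0.2809) = 0.219 nM.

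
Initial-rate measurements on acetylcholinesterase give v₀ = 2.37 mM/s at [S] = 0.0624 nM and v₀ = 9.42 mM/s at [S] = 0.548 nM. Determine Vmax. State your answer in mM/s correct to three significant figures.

15.2 mM/s

In reciprocal form, 1/v = (Km/Vmax)·(1/[S]) + 1/Vmax. The two points give (1/[S], 1/v) = (16.03, 0.4219) and (1.825, 0.1062).
Slope = (0.4219 − 0.1062)/(16.03 − 1.825) = 0.02224; intercept = 0.4219 − 0.02224×16.03 = 0.06558.
Vmax = 1/intercept = 15.2 mM/s; Km = slope × Vmax = 0.02224 × 15.2 = 0.339 nM.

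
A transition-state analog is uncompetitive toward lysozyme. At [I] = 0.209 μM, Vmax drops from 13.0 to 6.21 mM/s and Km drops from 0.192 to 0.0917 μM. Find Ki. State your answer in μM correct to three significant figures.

0.191 μM

Uncompetitive: Vmax,app = Vmax/α (and Km,app = Km/α) with α = 1 + [I]/Ki.
α = Vmax/Vmax,app = 13.0/6.21 = 2.093.
Ki = [I]/(α − 1) = 0.209/1.093 = 0.191 μM.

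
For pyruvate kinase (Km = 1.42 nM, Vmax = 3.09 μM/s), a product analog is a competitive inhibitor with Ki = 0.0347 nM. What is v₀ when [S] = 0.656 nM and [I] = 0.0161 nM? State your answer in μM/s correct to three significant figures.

α = 1 + [I]/Ki = 1 + 0.0161/0.0347 = 1.464.
For a competitive inhibitor, Vmax is unchanged and the apparent Km becomes α·Km: Km,app = 2.08 nM, Vmax,app = 3.09 μM/s.
v = Vmax,app·[S]/(Km,app + [S]) = 3.09 × 0.656/(2.08 + 0.656) = 0.741 μM/s.

0.741 μM/s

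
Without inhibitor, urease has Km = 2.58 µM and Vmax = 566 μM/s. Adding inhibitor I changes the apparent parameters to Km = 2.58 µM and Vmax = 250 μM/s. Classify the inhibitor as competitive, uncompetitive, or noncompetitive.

Vmax decreases (566 → 250 μM/s) while Km is unchanged — pure noncompetitive inhibition.

noncompetitive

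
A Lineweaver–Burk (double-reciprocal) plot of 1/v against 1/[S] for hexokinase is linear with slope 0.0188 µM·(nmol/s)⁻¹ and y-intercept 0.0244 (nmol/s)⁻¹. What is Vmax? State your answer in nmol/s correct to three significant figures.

The y-intercept of a Lineweaver–Burk plot equals 1/Vmax, so Vmax = 1/0.0244 = 41.0 nmol/s.

41.0 nmol/s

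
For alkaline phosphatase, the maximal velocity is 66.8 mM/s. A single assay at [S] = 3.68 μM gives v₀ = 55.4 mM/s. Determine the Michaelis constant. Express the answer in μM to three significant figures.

0.757 μM

From v = Vmax[S]/(Km+[S]), Km = [S](Vmax − v)/v.
Km = 3.68 × (66.8 − 55.4) / 55.4 = 41.95/55.4 = 0.757 μM.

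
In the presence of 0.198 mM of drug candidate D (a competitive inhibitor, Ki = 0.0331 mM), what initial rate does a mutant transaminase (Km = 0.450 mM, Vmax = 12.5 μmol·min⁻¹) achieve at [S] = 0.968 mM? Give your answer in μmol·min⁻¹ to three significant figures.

2.94 μmol·min⁻¹

α = 1 + [I]/Ki = 1 + 0.198/0.0331 = 6.982.
For a competitive inhibitor, Vmax is unchanged and the apparent Km becomes α·Km: Km,app = 3.14 mM, Vmax,app = 12.5 μmol·min⁻¹.
v = Vmax,app·[S]/(Km,app + [S]) = 12.5 × 0.968/(3.14 + 0.968) = 2.94 μmol·min⁻¹.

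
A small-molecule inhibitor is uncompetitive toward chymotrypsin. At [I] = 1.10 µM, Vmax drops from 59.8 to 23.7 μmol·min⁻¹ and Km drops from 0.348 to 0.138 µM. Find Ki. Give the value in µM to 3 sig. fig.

0.722 µM

Uncompetitive: Vmax,app = Vmax/α (and Km,app = Km/α) with α = 1 + [I]/Ki.
α = Vmax/Vmax,app = 59.8/23.7 = 2.523.
Since α = 1 + [I]/Ki, [I]/Ki = 2.523 − 1 = 1.523 and Ki = 1.10/1.523 = 0.722 µM.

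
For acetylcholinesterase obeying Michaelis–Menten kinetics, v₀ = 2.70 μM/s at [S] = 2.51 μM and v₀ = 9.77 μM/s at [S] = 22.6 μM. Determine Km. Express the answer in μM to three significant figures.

11.0 μM

In reciprocal form, 1/v = (Km/Vmax)·(1/[S]) + 1/Vmax. The two points give (1/[S], 1/v) = (0.3984, 0.3704) and (0.04425, 0.1024).
Slope = (0.3704 − 0.1024)/(0.3984 − 0.04425) = 0.7568; intercept = 0.3704 − 0.7568×0.3984 = 0.06887.
Vmax = 1/intercept = 14.5 μM/s; Km = slope × Vmax = 0.7568 × 14.5 = 11.0 μM.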